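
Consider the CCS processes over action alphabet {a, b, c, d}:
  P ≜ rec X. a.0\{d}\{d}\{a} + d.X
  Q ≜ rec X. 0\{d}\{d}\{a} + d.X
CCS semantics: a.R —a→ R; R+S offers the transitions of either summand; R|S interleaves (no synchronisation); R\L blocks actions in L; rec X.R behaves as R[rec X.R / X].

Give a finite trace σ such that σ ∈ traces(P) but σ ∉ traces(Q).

Reachable graph of P (2 states):
  u0 = rec X. a.0\{d}\{d}\{a} + d.X has moves =a=> u1, =d=> u0
  u1 = 0\{d}\{d}\{a} has moves stopped
Reachable graph of Q (1 states):
  v0 = rec X. 0\{d}\{d}\{a} + d.X has moves =d=> v0
Trace ⟨a⟩ through P, begin at {u0}:
  step 1 (a): {u1}
  — P admits the full trace.
Trace ⟨a⟩ through Q, begin at {v0}:
  step 1 (a): no successor for Q

a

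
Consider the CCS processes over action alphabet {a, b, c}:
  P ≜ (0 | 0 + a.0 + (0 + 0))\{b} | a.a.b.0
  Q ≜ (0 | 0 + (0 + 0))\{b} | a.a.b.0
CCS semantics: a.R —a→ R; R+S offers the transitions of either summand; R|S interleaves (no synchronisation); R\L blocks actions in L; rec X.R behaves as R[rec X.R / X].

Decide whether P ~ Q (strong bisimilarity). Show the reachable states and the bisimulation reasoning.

not bisimilar

P's transition system — 8 states:
  u0 = (0 | 0 + a.0 + (0 + 0))\{b} | a.a.b.0 | =a=> u1, =a=> u2
  u1 = (0 | 0 + a.0 + (0 + 0))\{b} | a.b.0 | =a=> u3, =a=> u4
  u2 = 0\{b} | a.a.b.0 | =a=> u4
  u3 = (0 | 0 + a.0 + (0 + 0))\{b} | b.0 | =a=> u5, =b=> u6
  u4 = 0\{b} | a.b.0 | =a=> u5
  u5 = 0\{b} | b.0 | =b=> u7
  u6 = (0 | 0 + a.0 + (0 + 0))\{b} | 0 | =a=> u7
  u7 = 0\{b} | 0 | ·
Q's transition system — 4 states:
  v0 = (0 | 0 + (0 + 0))\{b} | a.a.b.0 | =a=> v1
  v1 = (0 | 0 + (0 + 0))\{b} | a.b.0 | =a=> v2
  v2 = (0 | 0 + (0 + 0))\{b} | b.0 | =b=> v3
  v3 = (0 | 0 + (0 + 0))\{b} | 0 | ·
Bisimilarity quotient blocks:
  B0 = {u0}
  B1 = {u1}
  B2 = {u4, v1}
  B3 = {u5, v2}
  B4 = {u7, v3}
  B5 = {u3}
  B6 = {u6}
  B7 = {u2, v0}
u0 ∈ B0, v0 ∈ B7 → different blocks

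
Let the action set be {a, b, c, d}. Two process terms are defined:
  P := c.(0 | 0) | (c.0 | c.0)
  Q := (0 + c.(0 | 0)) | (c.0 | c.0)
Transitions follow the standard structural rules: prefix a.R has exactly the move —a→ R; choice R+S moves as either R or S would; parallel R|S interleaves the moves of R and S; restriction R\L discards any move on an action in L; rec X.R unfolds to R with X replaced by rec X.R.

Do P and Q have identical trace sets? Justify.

P's transition system — 8 states:
  p0 = c.(0 | 0) | (c.0 | c.0) has moves --c--▸ p1, --c--▸ p2, --c--▸ p3
  p1 = 0 | 0 | (c.0 | c.0) has moves --c--▸ p4, --c--▸ p5
  p2 = c.(0 | 0) | (0 | c.0) has moves --c--▸ p4, --c--▸ p6
  p3 = c.(0 | 0) | (c.0 | 0) has moves --c--▸ p5, --c--▸ p6
  p4 = 0 | 0 | (0 | c.0) has moves --c--▸ p7
  p5 = 0 | 0 | (c.0 | 0) has moves --c--▸ p7
  p6 = c.(0 | 0) | (0 | 0) has moves --c--▸ p7
  p7 = 0 | 0 | (0 | 0) has moves deadlocked
Q's transition system — 8 states:
  q0 = (0 + c.(0 | 0)) | (c.0 | c.0) has moves --c--▸ q1, --c--▸ q2, --c--▸ q3
  q1 = (0 + c.(0 | 0)) | (0 | c.0) has moves --c--▸ q4, --c--▸ q5
  q2 = (0 + c.(0 | 0)) | (c.0 | 0) has moves --c--▸ q4, --c--▸ q6
  q3 = 0 | 0 | (c.0 | c.0) has moves --c--▸ q5, --c--▸ q6
  q4 = (0 + c.(0 | 0)) | (0 | 0) has moves --c--▸ q7
  q5 = 0 | 0 | (0 | c.0) has moves --c--▸ q7
  q6 = 0 | 0 | (c.0 | 0) has moves --c--▸ q7
  q7 = 0 | 0 | (0 | 0) has moves deadlocked
Partition-refinement fixed point:
  B0 = {p0, q0}
  B1 = {p1, p2, p3, q1, q2, q3}
  B2 = {p4, p5, p6, q4, q5, q6}
  B3 = {p7, q7}
p0 ∈ B0, q0 ∈ B0 → same block
Bisimilar ⇒ trace-equivalent.

YES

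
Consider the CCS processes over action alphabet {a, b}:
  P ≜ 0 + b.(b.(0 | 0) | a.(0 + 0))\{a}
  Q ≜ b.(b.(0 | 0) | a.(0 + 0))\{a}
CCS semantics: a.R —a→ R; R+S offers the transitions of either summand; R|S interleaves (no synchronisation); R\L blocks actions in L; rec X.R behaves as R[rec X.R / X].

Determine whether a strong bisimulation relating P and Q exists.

bisimilar

Reachable graph of P (3 states):
  s0 = 0 + b.(b.(0 | 0) | a.(0 + 0))\{a} ⊢ ··b··> s1
  s1 = (b.(0 | 0) | a.(0 + 0))\{a} ⊢ ··b··> s2
  s2 = (0 | 0 | a.(0 + 0))\{a} ⊢ ∅
Reachable graph of Q (3 states):
  t0 = b.(b.(0 | 0) | a.(0 + 0))\{a} ⊢ ··b··> t1
  t1 = (b.(0 | 0) | a.(0 + 0))\{a} ⊢ ··b··> t2
  t2 = (0 | 0 | a.(0 + 0))\{a} ⊢ ∅
Bisimilarity quotient blocks:
  B0 = {s0, t0}
  B1 = {s1, t1}
  B2 = {s2, t2}
s0 ∈ B0, t0 ∈ B0 → same block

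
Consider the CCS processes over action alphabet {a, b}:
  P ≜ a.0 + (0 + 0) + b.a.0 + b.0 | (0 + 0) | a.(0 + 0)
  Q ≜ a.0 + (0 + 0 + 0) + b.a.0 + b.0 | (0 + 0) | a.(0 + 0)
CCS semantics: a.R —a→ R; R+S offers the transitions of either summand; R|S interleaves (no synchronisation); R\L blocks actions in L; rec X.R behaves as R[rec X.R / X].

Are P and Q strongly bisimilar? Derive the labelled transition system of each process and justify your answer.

bisimilar

P's transition system — 6 states:
  m0 = a.0 + (0 + 0) + b.a.0 + b.0 | (0 + 0) | a.(0 + 0) → —a→ m1, —a→ m2, —b→ m3, —b→ m4
  m1 = 0 → ∅
  m2 = b.0 | (0 + 0) | (0 + 0) → —b→ m5
  m3 = 0 | (0 + 0) | a.(0 + 0) → —a→ m5
  m4 = a.0 → —a→ m1
  m5 = 0 | (0 + 0) | (0 + 0) → ∅
Q's transition system — 6 states:
  n0 = a.0 + (0 + 0 + 0) + b.a.0 + b.0 | (0 + 0) | a.(0 + 0) → —a→ n1, —a→ n2, —b→ n3, —b→ n4
  n1 = 0 → ∅
  n2 = b.0 | (0 + 0) | (0 + 0) → —b→ n5
  n3 = 0 | (0 + 0) | a.(0 + 0) → —a→ n5
  n4 = a.0 → —a→ n1
  n5 = 0 | (0 + 0) | (0 + 0) → ∅
Coarsest stable partition (strong bisimilarity classes):
  B0 = {m0, n0}
  B1 = {m2, n2}
  B2 = {m1, m5, n1, n5}
  B3 = {m3, m4, n3, n4}
m0 ∈ B0, n0 ∈ B0 → same block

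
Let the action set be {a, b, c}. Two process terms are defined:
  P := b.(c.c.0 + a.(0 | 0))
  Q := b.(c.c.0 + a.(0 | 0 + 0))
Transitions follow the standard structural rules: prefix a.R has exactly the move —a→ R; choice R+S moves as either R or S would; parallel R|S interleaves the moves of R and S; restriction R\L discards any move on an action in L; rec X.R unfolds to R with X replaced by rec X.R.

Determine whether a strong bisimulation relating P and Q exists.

P ~ Q

P's transition system — 5 states:
  m0 = b.(c.c.0 + a.(0 | 0)) :: —b→ m1
  m1 = c.c.0 + a.(0 | 0) :: —a→ m2, —c→ m3
  m2 = 0 | 0 :: (no moves)
  m3 = c.0 :: —c→ m4
  m4 = 0 :: (no moves)
Q's transition system — 5 states:
  n0 = b.(c.c.0 + a.(0 | 0 + 0)) :: —b→ n1
  n1 = c.c.0 + a.(0 | 0 + 0) :: —a→ n2, —c→ n3
  n2 = 0 | 0 + 0 :: (no moves)
  n3 = c.0 :: —c→ n4
  n4 = 0 :: (no moves)
Bisimilarity quotient blocks:
  B0 = {m0, n0}
  B1 = {m1, n1}
  B2 = {m2, m4, n2, n4}
  B3 = {m3, n3}
m0 ∈ B0, n0 ∈ B0 → same block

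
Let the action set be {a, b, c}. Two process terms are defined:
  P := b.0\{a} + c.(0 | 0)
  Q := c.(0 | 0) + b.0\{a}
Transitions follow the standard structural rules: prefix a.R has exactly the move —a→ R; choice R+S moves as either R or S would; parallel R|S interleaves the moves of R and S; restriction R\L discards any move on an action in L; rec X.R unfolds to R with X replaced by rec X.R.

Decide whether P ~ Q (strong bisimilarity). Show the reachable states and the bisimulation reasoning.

LTS(P): 3 reachable states
  u0 = b.0\{a} + c.(0 | 0) ⊢ ··b··> u1, ··c··> u2
  u1 = 0\{a} ⊢ (no moves)
  u2 = 0 | 0 ⊢ (no moves)
LTS(Q): 3 reachable states
  v0 = c.(0 | 0) + b.0\{a} ⊢ ··b··> v1, ··c··> v2
  v1 = 0\{a} ⊢ (no moves)
  v2 = 0 | 0 ⊢ (no moves)
Coarsest stable partition (strong bisimilarity classes):
  B0 = {u0, v0}
  B1 = {u1, u2, v1, v2}
u0 ∈ B0, v0 ∈ B0 → same block

P ~ Q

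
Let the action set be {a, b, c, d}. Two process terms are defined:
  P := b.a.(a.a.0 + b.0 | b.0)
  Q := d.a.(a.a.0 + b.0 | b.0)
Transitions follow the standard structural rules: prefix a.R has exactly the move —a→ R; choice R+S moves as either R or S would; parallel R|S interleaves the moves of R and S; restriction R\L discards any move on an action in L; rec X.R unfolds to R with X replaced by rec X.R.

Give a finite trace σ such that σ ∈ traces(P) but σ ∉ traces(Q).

Reachable graph of P (8 states):
  p0 = b.a.(a.a.0 + b.0 | b.0) | --b--▸ p1
  p1 = a.(a.a.0 + b.0 | b.0) | --a--▸ p2
  p2 = a.a.0 + b.0 | b.0 | --a--▸ p3, --b--▸ p4, --b--▸ p5
  p3 = a.0 | --a--▸ p6
  p4 = 0 | b.0 | --b--▸ p7
  p5 = b.0 | 0 | --b--▸ p7
  p6 = 0 | (no moves)
  p7 = 0 | 0 | (no moves)
Reachable graph of Q (8 states):
  q0 = d.a.(a.a.0 + b.0 | b.0) | --d--▸ q1
  q1 = a.(a.a.0 + b.0 | b.0) | --a--▸ q2
  q2 = a.a.0 + b.0 | b.0 | --a--▸ q3, --b--▸ q4, --b--▸ q5
  q3 = a.0 | --a--▸ q6
  q4 = 0 | b.0 | --b--▸ q7
  q5 = b.0 | 0 | --b--▸ q7
  q6 = 0 | (no moves)
  q7 = 0 | 0 | (no moves)
Trace ⟨b⟩ through P, begin at {p0}:
  step 1 (b): {p1}
  P completes σ.
Trace ⟨b⟩ through Q, begin at {q0}:
  step 1 (b): ∅ (Q stuck)

b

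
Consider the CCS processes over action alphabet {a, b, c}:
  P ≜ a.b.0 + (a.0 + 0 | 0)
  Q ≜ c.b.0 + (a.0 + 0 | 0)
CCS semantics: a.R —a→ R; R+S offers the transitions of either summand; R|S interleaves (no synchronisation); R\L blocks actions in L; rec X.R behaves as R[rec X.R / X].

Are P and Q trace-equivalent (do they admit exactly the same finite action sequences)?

NO — witness ⟨ab⟩

Reachable graph of P (3 states):
  p0 = a.b.0 + (a.0 + 0 | 0) has moves ··a··> p1, ··a··> p2
  p1 = 0 has moves ∅
  p2 = b.0 has moves ··b··> p1
Reachable graph of Q (3 states):
  q0 = c.b.0 + (a.0 + 0 | 0) has moves ··a··> q1, ··c··> q2
  q1 = 0 has moves ∅
  q2 = b.0 has moves ··b··> q1
Executing ab from P (initial set {p0}):
  after a @ step 1: {p1, p2}
  after b @ step 2: {p1}
  P completes σ.
Executing ab from Q (initial set {q0}):
  after a @ step 1: {q1}
  after b @ step 2: no successor for Q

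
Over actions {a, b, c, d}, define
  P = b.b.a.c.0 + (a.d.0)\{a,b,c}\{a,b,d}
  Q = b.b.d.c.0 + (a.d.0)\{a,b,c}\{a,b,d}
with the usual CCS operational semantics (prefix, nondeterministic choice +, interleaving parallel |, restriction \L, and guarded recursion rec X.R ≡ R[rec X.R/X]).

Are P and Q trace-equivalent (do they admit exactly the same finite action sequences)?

P's transition system — 5 states:
  s0 = b.b.a.c.0 + (a.d.0)\{a,b,c}\{a,b,d} :: —b→ s1
  s1 = b.a.c.0 :: —b→ s2
  s2 = a.c.0 :: —a→ s3
  s3 = c.0 :: —c→ s4
  s4 = 0 :: deadlocked
Q's transition system — 5 states:
  t0 = b.b.d.c.0 + (a.d.0)\{a,b,c}\{a,b,d} :: —b→ t1
  t1 = b.d.c.0 :: —b→ t2
  t2 = d.c.0 :: —d→ t3
  t3 = c.0 :: —c→ t4
  t4 = 0 :: deadlocked
Trace ⟨bba⟩ through P, begin at {s0}:
  [1] b ⇒ {s1}
  [2] b ⇒ {s2}
  [3] a ⇒ {s3}
  P completes σ.
Trace ⟨bba⟩ through Q, begin at {t0}:
  [1] b ⇒ {t1}
  [2] b ⇒ {t2}
  [3] a ⇒ no successor for Q

NO — witness ⟨bba⟩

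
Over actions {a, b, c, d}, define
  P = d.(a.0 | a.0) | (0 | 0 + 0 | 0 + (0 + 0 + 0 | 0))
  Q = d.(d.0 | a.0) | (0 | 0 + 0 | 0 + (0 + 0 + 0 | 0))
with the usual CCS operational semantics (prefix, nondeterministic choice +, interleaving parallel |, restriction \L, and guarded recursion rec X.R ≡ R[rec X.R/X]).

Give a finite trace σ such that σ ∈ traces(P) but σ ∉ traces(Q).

daa

LTS(P): 5 reachable states
  p0 = d.(a.0 | a.0) | (0 | 0 + 0 | 0 + (0 + 0 + 0 | 0)) ⊢ =d=> p1
  p1 = a.0 | a.0 | (0 | 0 + 0 | 0 + (0 + 0 + 0 | 0)) ⊢ =a=> p2, =a=> p3
  p2 = 0 | a.0 | (0 | 0 + 0 | 0 + (0 + 0 + 0 | 0)) ⊢ =a=> p4
  p3 = a.0 | 0 | (0 | 0 + 0 | 0 + (0 + 0 + 0 | 0)) ⊢ =a=> p4
  p4 = 0 | 0 | (0 | 0 + 0 | 0 + (0 + 0 + 0 | 0)) ⊢ deadlocked
LTS(Q): 5 reachable states
  q0 = d.(d.0 | a.0) | (0 | 0 + 0 | 0 + (0 + 0 + 0 | 0)) ⊢ =d=> q1
  q1 = d.0 | a.0 | (0 | 0 + 0 | 0 + (0 + 0 + 0 | 0)) ⊢ =a=> q2, =d=> q3
  q2 = d.0 | 0 | (0 | 0 + 0 | 0 + (0 + 0 + 0 | 0)) ⊢ =d=> q4
  q3 = 0 | a.0 | (0 | 0 + 0 | 0 + (0 + 0 + 0 | 0)) ⊢ =a=> q4
  q4 = 0 | 0 | (0 | 0 + 0 | 0 + (0 + 0 + 0 | 0)) ⊢ deadlocked
Run σ = ⟨daa⟩ on P: start {p0}
  after d @ step 1: {p1}
  after a @ step 2: {p2, p3}
  after a @ step 3: {p4}
  — P admits the full trace.
Run σ = ⟨daa⟩ on Q: start {q0}
  after d @ step 1: {q1}
  after a @ step 2: {q2}
  after a @ step 3: ∅ (Q stuck)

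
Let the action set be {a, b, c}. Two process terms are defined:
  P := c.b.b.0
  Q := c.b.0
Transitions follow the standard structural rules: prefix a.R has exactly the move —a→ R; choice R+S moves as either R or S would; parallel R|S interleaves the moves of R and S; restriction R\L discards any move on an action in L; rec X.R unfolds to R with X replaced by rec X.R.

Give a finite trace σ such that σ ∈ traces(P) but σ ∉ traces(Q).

Reachable graph of P (4 states):
  p0 = c.b.b.0 ⊢ -c-> p1
  p1 = b.b.0 ⊢ -b-> p2
  p2 = b.0 ⊢ -b-> p3
  p3 = 0 ⊢ ∅
Reachable graph of Q (3 states):
  q0 = c.b.0 ⊢ -c-> q1
  q1 = b.0 ⊢ -b-> q2
  q2 = 0 ⊢ ∅
Executing cbb from P (initial set {p0}):
  [1] c ⇒ {p1}
  [2] b ⇒ {p2}
  [3] b ⇒ {p3}
  ✓ P
Executing cbb from Q (initial set {q0}):
  [1] c ⇒ {q1}
  [2] b ⇒ {q2}
  [3] b ⇒ ∅  — Q cannot continue

cbb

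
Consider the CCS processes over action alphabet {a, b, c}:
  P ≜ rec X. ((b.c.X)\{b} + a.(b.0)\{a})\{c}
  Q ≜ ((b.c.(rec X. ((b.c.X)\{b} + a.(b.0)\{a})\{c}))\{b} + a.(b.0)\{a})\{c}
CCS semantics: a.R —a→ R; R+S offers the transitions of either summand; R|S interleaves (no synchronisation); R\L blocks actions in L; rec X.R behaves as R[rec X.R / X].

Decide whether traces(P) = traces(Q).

traces(P) = traces(Q)

Reachable graph of P (3 states):
  p0 = rec X. ((b.c.X)\{b} + a.(b.0)\{a})\{c} → =a=> p1
  p1 = (b.0)\{a}\{c} → =b=> p2
  p2 = 0\{a}\{c} → stopped
Reachable graph of Q (3 states):
  q0 = ((b.c.(rec X. ((b.c.X)\{b} + a.(b.0)\{a})\{c}))\{b} + a.(b.0)\{a})\{c} → =a=> q1
  q1 = (b.0)\{a}\{c} → =b=> q2
  q2 = 0\{a}\{c} → stopped
Coarsest stable partition (strong bisimilarity classes):
  B0 = {p0, q0}
  B1 = {p1, q1}
  B2 = {p2, q2}
p0 ∈ B0, q0 ∈ B0 → same block
Bisimilar ⇒ trace-equivalent.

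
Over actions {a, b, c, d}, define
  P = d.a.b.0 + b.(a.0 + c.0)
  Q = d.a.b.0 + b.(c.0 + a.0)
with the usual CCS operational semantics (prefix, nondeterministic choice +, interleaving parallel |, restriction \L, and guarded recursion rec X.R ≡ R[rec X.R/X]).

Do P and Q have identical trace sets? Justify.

Reachable graph of P (5 states):
  s0 = d.a.b.0 + b.(a.0 + c.0) has moves —b→ s1, —d→ s2
  s1 = a.0 + c.0 has moves —a→ s3, —c→ s3
  s2 = a.b.0 has moves —a→ s4
  s3 = 0 has moves deadlocked
  s4 = b.0 has moves —b→ s3
Reachable graph of Q (5 states):
  t0 = d.a.b.0 + b.(c.0 + a.0) has moves —b→ t1, —d→ t2
  t1 = c.0 + a.0 has moves —a→ t3, —c→ t3
  t2 = a.b.0 has moves —a→ t4
  t3 = 0 has moves deadlocked
  t4 = b.0 has moves —b→ t3
Bisimilarity quotient blocks:
  B0 = {s0, t0}
  B1 = {s1, t1}
  B2 = {s3, t3}
  B3 = {s2, t2}
  B4 = {s4, t4}
s0 ∈ B0, t0 ∈ B0 → same block
Bisimilar ⇒ trace-equivalent.

YES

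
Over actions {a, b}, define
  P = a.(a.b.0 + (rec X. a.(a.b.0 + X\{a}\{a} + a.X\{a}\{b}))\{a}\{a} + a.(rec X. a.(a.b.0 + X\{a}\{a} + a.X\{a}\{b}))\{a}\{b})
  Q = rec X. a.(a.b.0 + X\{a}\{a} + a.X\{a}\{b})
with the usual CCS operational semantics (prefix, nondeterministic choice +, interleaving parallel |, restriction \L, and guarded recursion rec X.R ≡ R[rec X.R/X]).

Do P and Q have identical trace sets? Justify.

trace-equivalent

Reachable graph of P (5 states):
  u0 = a.(a.b.0 + (rec X. a.(a.b.0 + X\{a}\{a} + a.X\{a}\{b}))\{a}\{a} + a.(rec X. a.(a.b.0 + X\{a}\{a} + a.X\{a}\{b}))\{a}\{b}) has moves =a=> u1
  u1 = a.b.0 + (rec X. a.(a.b.0 + X\{a}\{a} + a.X\{a}\{b}))\{a}\{a} + a.(rec X. a.(a.b.0 + X\{a}\{a} + a.X\{a}\{b}))\{a}\{b} has moves =a=> u2, =a=> u3
  u2 = (rec X. a.(a.b.0 + X\{a}\{a} + a.X\{a}\{b}))\{a}\{b} has moves ·
  u3 = b.0 has moves =b=> u4
  u4 = 0 has moves ·
Reachable graph of Q (5 states):
  v0 = rec X. a.(a.b.0 + X\{a}\{a} + a.X\{a}\{b}) has moves =a=> v1
  v1 = a.b.0 + (rec X. a.(a.b.0 + X\{a}\{a} + a.X\{a}\{b}))\{a}\{a} + a.(rec X. a.(a.b.0 + X\{a}\{a} + a.X\{a}\{b}))\{a}\{b} has moves =a=> v2, =a=> v3
  v2 = (rec X. a.(a.b.0 + X\{a}\{a} + a.X\{a}\{b}))\{a}\{b} has moves ·
  v3 = b.0 has moves =b=> v4
  v4 = 0 has moves ·
Bisimilarity quotient blocks:
  B0 = {u0, v0}
  B1 = {u1, v1}
  B2 = {u3, v3}
  B3 = {u2, u4, v2, v4}
u0 ∈ B0, v0 ∈ B0 → same block
Bisimilar ⇒ trace-equivalent.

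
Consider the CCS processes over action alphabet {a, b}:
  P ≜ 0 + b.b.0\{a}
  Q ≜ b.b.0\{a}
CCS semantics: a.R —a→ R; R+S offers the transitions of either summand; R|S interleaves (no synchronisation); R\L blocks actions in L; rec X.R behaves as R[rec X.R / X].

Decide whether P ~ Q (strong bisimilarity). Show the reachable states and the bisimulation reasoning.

P ~ Q

LTS(P): 3 reachable states
  p0 = 0 + b.b.0\{a} has moves ··b··> p1
  p1 = b.0\{a} has moves ··b··> p2
  p2 = 0\{a} has moves ∅
LTS(Q): 3 reachable states
  q0 = b.b.0\{a} has moves ··b··> q1
  q1 = b.0\{a} has moves ··b··> q2
  q2 = 0\{a} has moves ∅
Coarsest stable partition (strong bisimilarity classes):
  B0 = {p0, q0}
  B1 = {p1, q1}
  B2 = {p2, q2}
p0 ∈ B0, q0 ∈ B0 → same block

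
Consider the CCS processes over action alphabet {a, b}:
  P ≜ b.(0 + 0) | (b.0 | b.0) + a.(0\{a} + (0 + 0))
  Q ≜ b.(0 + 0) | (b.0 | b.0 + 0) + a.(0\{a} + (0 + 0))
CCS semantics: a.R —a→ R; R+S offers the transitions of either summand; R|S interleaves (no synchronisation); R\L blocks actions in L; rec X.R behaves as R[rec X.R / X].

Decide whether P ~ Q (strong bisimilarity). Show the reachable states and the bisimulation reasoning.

Reachable graph of P (9 states):
  m0 = b.(0 + 0) | (b.0 | b.0) + a.(0\{a} + (0 + 0)) ⊢ -a-> m1, -b-> m2, -b-> m3, -b-> m4
  m1 = 0\{a} + (0 + 0) ⊢ (no moves)
  m2 = (0 + 0) | (b.0 | b.0) ⊢ -b-> m5, -b-> m6
  m3 = b.(0 + 0) | (0 | b.0) ⊢ -b-> m5, -b-> m7
  m4 = b.(0 + 0) | (b.0 | 0) ⊢ -b-> m6, -b-> m7
  m5 = (0 + 0) | (0 | b.0) ⊢ -b-> m8
  m6 = (0 + 0) | (b.0 | 0) ⊢ -b-> m8
  m7 = b.(0 + 0) | (0 | 0) ⊢ -b-> m8
  m8 = (0 + 0) | (0 | 0) ⊢ (no moves)
Reachable graph of Q (9 states):
  n0 = b.(0 + 0) | (b.0 | b.0 + 0) + a.(0\{a} + (0 + 0)) ⊢ -a-> n1, -b-> n2, -b-> n3, -b-> n4
  n1 = 0\{a} + (0 + 0) ⊢ (no moves)
  n2 = (0 + 0) | (b.0 | b.0 + 0) ⊢ -b-> n5, -b-> n6
  n3 = b.(0 + 0) | (0 | b.0) ⊢ -b-> n5, -b-> n7
  n4 = b.(0 + 0) | (b.0 | 0) ⊢ -b-> n6, -b-> n7
  n5 = (0 + 0) | (0 | b.0) ⊢ -b-> n8
  n6 = (0 + 0) | (b.0 | 0) ⊢ -b-> n8
  n7 = b.(0 + 0) | (0 | 0) ⊢ -b-> n8
  n8 = (0 + 0) | (0 | 0) ⊢ (no moves)
Bisimilarity quotient blocks:
  B0 = {m0, n0}
  B1 = {m2, m3, m4, n2, n3, n4}
  B2 = {m5, m6, m7, n5, n6, n7}
  B3 = {m1, m8, n1, n8}
m0 ∈ B0, n0 ∈ B0 → same block

YES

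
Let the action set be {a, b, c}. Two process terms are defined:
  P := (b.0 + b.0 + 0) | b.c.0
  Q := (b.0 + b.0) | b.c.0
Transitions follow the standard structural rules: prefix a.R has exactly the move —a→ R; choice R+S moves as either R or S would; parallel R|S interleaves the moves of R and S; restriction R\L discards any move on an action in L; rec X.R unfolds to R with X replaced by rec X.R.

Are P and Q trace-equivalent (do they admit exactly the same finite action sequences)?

trace-equivalent

P's transition system — 6 states:
  p0 = (b.0 + b.0 + 0) | b.c.0 → —b→ p1, —b→ p2
  p1 = (b.0 + b.0 + 0) | c.0 → —b→ p3, —c→ p4
  p2 = 0 | b.c.0 → —b→ p3
  p3 = 0 | c.0 → —c→ p5
  p4 = (b.0 + b.0 + 0) | 0 → —b→ p5
  p5 = 0 | 0 → ·
Q's transition system — 6 states:
  q0 = (b.0 + b.0) | b.c.0 → —b→ q1, —b→ q2
  q1 = (b.0 + b.0) | c.0 → —b→ q3, —c→ q4
  q2 = 0 | b.c.0 → —b→ q3
  q3 = 0 | c.0 → —c→ q5
  q4 = (b.0 + b.0) | 0 → —b→ q5
  q5 = 0 | 0 → ·
Coarsest stable partition (strong bisimilarity classes):
  B0 = {p0, q0}
  B1 = {p2, q2}
  B2 = {p3, q3}
  B3 = {p5, q5}
  B4 = {p1, q1}
  B5 = {p4, q4}
p0 ∈ B0, q0 ∈ B0 → same block
Bisimilar ⇒ trace-equivalent.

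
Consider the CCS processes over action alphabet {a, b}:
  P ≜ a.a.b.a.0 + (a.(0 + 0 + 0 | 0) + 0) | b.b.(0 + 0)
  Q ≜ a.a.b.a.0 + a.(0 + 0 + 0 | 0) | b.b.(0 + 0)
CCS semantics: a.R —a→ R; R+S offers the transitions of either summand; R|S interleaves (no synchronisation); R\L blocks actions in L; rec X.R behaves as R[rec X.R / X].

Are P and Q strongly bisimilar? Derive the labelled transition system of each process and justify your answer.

P's transition system — 10 states:
  s0 = a.a.b.a.0 + (a.(0 + 0 + 0 | 0) + 0) | b.b.(0 + 0) → ··a··> s1, ··a··> s2, ··b··> s3
  s1 = (0 + 0 + 0 | 0) | b.b.(0 + 0) → ··b··> s4
  s2 = a.b.a.0 → ··a··> s5
  s3 = (a.(0 + 0 + 0 | 0) + 0) | b.(0 + 0) → ··a··> s4, ··b··> s6
  s4 = (0 + 0 + 0 | 0) | b.(0 + 0) → ··b··> s7
  s5 = b.a.0 → ··b··> s8
  s6 = (a.(0 + 0 + 0 | 0) + 0) | (0 + 0) → ··a··> s7
  s7 = (0 + 0 + 0 | 0) | (0 + 0) → deadlocked
  s8 = a.0 → ··a··> s9
  s9 = 0 → deadlocked
Q's transition system — 10 states:
  t0 = a.a.b.a.0 + a.(0 + 0 + 0 | 0) | b.b.(0 + 0) → ··a··> t1, ··a··> t2, ··b··> t3
  t1 = (0 + 0 + 0 | 0) | b.b.(0 + 0) → ··b··> t4
  t2 = a.b.a.0 → ··a··> t5
  t3 = a.(0 + 0 + 0 | 0) | b.(0 + 0) → ··a··> t4, ··b··> t6
  t4 = (0 + 0 + 0 | 0) | b.(0 + 0) → ··b··> t7
  t5 = b.a.0 → ··b··> t8
  t6 = a.(0 + 0 + 0 | 0) | (0 + 0) → ··a··> t7
  t7 = (0 + 0 + 0 | 0) | (0 + 0) → deadlocked
  t8 = a.0 → ··a··> t9
  t9 = 0 → deadlocked
Bisimilarity quotient blocks:
  B0 = {s0, t0}
  B1 = {s3, t3}
  B2 = {s4, t4}
  B3 = {s7, s9, t7, t9}
  B4 = {s6, s8, t6, t8}
  B5 = {s2, t2}
  B6 = {s5, t5}
  B7 = {s1, t1}
s0 ∈ B0, t0 ∈ B0 → same block

bisimilar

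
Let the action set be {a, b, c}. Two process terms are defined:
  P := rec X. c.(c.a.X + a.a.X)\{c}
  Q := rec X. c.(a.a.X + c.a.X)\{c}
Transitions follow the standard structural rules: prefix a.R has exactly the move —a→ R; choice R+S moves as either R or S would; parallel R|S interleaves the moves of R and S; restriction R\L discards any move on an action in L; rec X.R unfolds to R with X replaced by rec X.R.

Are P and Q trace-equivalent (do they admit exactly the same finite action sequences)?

Reachable graph of P (4 states):
  u0 = rec X. c.(c.a.X + a.a.X)\{c} ⊢ —c→ u1
  u1 = (c.a.(rec X. c.(c.a.X + a.a.X)\{c}) + a.a.(rec X. c.(c.a.X + a.a.X)\{c}))\{c} ⊢ —a→ u2
  u2 = (a.(rec X. c.(c.a.X + a.a.X)\{c}))\{c} ⊢ —a→ u3
  u3 = (rec X. c.(c.a.X + a.a.X)\{c})\{c} ⊢ deadlocked
Reachable graph of Q (4 states):
  v0 = rec X. c.(a.a.X + c.a.X)\{c} ⊢ —c→ v1
  v1 = (a.a.(rec X. c.(a.a.X + c.a.X)\{c}) + c.a.(rec X. c.(a.a.X + c.a.X)\{c}))\{c} ⊢ —a→ v2
  v2 = (a.(rec X. c.(a.a.X + c.a.X)\{c}))\{c} ⊢ —a→ v3
  v3 = (rec X. c.(a.a.X + c.a.X)\{c})\{c} ⊢ deadlocked
Partition-refinement fixed point:
  B0 = {u0, v0}
  B1 = {u1, v1}
  B2 = {u2, v2}
  B3 = {u3, v3}
u0 ∈ B0, v0 ∈ B0 → same block
Bisimilar ⇒ trace-equivalent.

YES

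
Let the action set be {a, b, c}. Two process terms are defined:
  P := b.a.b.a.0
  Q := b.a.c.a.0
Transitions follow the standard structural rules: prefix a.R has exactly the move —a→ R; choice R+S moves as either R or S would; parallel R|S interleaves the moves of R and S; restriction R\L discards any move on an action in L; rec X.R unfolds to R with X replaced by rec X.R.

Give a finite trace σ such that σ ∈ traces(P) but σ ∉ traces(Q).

LTS(P): 5 reachable states
  u0 = b.a.b.a.0 :: =b=> u1
  u1 = a.b.a.0 :: =a=> u2
  u2 = b.a.0 :: =b=> u3
  u3 = a.0 :: =a=> u4
  u4 = 0 :: (no moves)
LTS(Q): 5 reachable states
  v0 = b.a.c.a.0 :: =b=> v1
  v1 = a.c.a.0 :: =a=> v2
  v2 = c.a.0 :: =c=> v3
  v3 = a.0 :: =a=> v4
  v4 = 0 :: (no moves)
Run σ = ⟨bab⟩ on P: start {u0}
  [1] b ⇒ {u1}
  [2] a ⇒ {u2}
  [3] b ⇒ {u3}
  P completes σ.
Run σ = ⟨bab⟩ on Q: start {v0}
  [1] b ⇒ {v1}
  [2] a ⇒ {v2}
  [3] b ⇒ ∅ (Q stuck)

bab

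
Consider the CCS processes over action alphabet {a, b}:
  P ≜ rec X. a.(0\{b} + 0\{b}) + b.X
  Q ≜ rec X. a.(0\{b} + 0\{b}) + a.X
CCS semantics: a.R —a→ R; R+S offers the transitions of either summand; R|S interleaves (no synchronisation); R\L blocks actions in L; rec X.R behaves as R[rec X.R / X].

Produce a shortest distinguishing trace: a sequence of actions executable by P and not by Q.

P's transition system — 2 states:
  p0 = rec X. a.(0\{b} + 0\{b}) + b.X → --a--▸ p1, --b--▸ p0
  p1 = 0\{b} + 0\{b} → (no moves)
Q's transition system — 2 states:
  q0 = rec X. a.(0\{b} + 0\{b}) + a.X → --a--▸ q0, --a--▸ q1
  q1 = 0\{b} + 0\{b} → (no moves)
Executing b from P (initial set {p0}):
  after b @ step 1: {p0}
  ✓ P
Executing b from Q (initial set {q0}):
  after b @ step 1: ∅ (Q stuck)

b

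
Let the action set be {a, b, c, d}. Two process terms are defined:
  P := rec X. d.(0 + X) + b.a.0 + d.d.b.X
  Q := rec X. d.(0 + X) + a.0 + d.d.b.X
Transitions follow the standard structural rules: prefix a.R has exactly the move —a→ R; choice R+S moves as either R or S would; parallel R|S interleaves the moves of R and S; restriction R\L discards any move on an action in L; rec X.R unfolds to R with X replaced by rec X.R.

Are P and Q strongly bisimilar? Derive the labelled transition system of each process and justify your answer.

NO

LTS(P): 6 reachable states
  m0 = rec X. d.(0 + X) + b.a.0 + d.d.b.X | —b→ m1, —d→ m2, —d→ m3
  m1 = a.0 | —a→ m4
  m2 = 0 + (rec X. d.(0 + X) + b.a.0 + d.d.b.X) | —b→ m1, —d→ m2, —d→ m3
  m3 = d.b.(rec X. d.(0 + X) + b.a.0 + d.d.b.X) | —d→ m5
  m4 = 0 | stopped
  m5 = b.(rec X. d.(0 + X) + b.a.0 + d.d.b.X) | —b→ m0
LTS(Q): 5 reachable states
  n0 = rec X. d.(0 + X) + a.0 + d.d.b.X | —a→ n1, —d→ n2, —d→ n3
  n1 = 0 | stopped
  n2 = 0 + (rec X. d.(0 + X) + a.0 + d.d.b.X) | —a→ n1, —d→ n2, —d→ n3
  n3 = d.b.(rec X. d.(0 + X) + a.0 + d.d.b.X) | —d→ n4
  n4 = b.(rec X. d.(0 + X) + a.0 + d.d.b.X) | —b→ n0
Bisimilarity quotient blocks:
  B0 = {m0, m2}
  B1 = {m1}
  B2 = {m4, n1}
  B3 = {m3}
  B4 = {m5}
  B5 = {n0, n2}
  B6 = {n3}
  B7 = {n4}
m0 ∈ B0, n0 ∈ B5 → different blocks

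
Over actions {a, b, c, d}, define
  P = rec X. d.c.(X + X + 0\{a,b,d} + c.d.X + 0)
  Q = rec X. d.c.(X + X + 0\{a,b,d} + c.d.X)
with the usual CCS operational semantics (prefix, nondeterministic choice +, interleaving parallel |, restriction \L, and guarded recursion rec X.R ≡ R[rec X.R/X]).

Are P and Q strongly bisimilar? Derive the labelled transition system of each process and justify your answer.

P's transition system — 4 states:
  m0 = rec X. d.c.(X + X + 0\{a,b,d} + c.d.X + 0) :: —d→ m1
  m1 = c.((rec X. d.c.(X + X + 0\{a,b,d} + c.d.X + 0)) + (rec X. d.c.(X + X + 0\{a,b,d} + c.d.X + 0)) + 0\{a,b,d} + c.d.(rec X. d.c.(X + X + 0\{a,b,d} + c.d.X + 0)) + 0) :: —c→ m2
  m2 = (rec X. d.c.(X + X + 0\{a,b,d} + c.d.X + 0)) + (rec X. d.c.(X + X + 0\{a,b,d} + c.d.X + 0)) + 0\{a,b,d} + c.d.(rec X. d.c.(X + X + 0\{a,b,d} + c.d.X + 0)) + 0 :: —c→ m3, —d→ m1
  m3 = d.(rec X. d.c.(X + X + 0\{a,b,d} + c.d.X + 0)) :: —d→ m0
Q's transition system — 4 states:
  n0 = rec X. d.c.(X + X + 0\{a,b,d} + c.d.X) :: —d→ n1
  n1 = c.((rec X. d.c.(X + X + 0\{a,b,d} + c.d.X)) + (rec X. d.c.(X + X + 0\{a,b,d} + c.d.X)) + 0\{a,b,d} + c.d.(rec X. d.c.(X + X + 0\{a,b,d} + c.d.X))) :: —c→ n2
  n2 = (rec X. d.c.(X + X + 0\{a,b,d} + c.d.X)) + (rec X. d.c.(X + X + 0\{a,b,d} + c.d.X)) + 0\{a,b,d} + c.d.(rec X. d.c.(X + X + 0\{a,b,d} + c.d.X)) :: —c→ n3, —d→ n1
  n3 = d.(rec X. d.c.(X + X + 0\{a,b,d} + c.d.X)) :: —d→ n0
Bisimilarity quotient blocks:
  B0 = {m0, n0}
  B1 = {m1, n1}
  B2 = {m2, n2}
  B3 = {m3, n3}
m0 ∈ B0, n0 ∈ B0 → same block

P ~ Q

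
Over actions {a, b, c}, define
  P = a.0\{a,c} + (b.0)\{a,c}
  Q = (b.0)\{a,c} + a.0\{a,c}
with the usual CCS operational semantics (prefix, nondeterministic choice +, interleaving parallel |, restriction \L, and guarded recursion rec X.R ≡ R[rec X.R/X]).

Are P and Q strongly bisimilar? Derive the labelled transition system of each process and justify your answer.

P ~ Q

P's transition system — 2 states:
  m0 = a.0\{a,c} + (b.0)\{a,c} ⊢ --a--▸ m1, --b--▸ m1
  m1 = 0\{a,c} ⊢ ∅
Q's transition system — 2 states:
  n0 = (b.0)\{a,c} + a.0\{a,c} ⊢ --a--▸ n1, --b--▸ n1
  n1 = 0\{a,c} ⊢ ∅
Coarsest stable partition (strong bisimilarity classes):
  B0 = {m0, n0}
  B1 = {m1, n1}
m0 ∈ B0, n0 ∈ B0 → same block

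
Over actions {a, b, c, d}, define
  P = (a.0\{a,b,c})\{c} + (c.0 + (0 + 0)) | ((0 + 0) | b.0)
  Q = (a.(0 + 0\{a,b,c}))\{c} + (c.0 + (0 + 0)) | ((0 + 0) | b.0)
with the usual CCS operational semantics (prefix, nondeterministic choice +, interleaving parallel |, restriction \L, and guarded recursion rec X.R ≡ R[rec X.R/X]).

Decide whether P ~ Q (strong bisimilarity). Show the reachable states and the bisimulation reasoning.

Reachable graph of P (5 states):
  u0 = (a.0\{a,b,c})\{c} + (c.0 + (0 + 0)) | ((0 + 0) | b.0) :: --a--▸ u1, --b--▸ u2, --c--▸ u3
  u1 = 0\{a,b,c}\{c} :: (no moves)
  u2 = (c.0 + (0 + 0)) | ((0 + 0) | 0) :: --c--▸ u4
  u3 = 0 | ((0 + 0) | b.0) :: --b--▸ u4
  u4 = 0 | ((0 + 0) | 0) :: (no moves)
Reachable graph of Q (5 states):
  v0 = (a.(0 + 0\{a,b,c}))\{c} + (c.0 + (0 + 0)) | ((0 + 0) | b.0) :: --a--▸ v1, --b--▸ v2, --c--▸ v3
  v1 = (0 + 0\{a,b,c})\{c} :: (no moves)
  v2 = (c.0 + (0 + 0)) | ((0 + 0) | 0) :: --c--▸ v4
  v3 = 0 | ((0 + 0) | b.0) :: --b--▸ v4
  v4 = 0 | ((0 + 0) | 0) :: (no moves)
Partition-refinement fixed point:
  B0 = {u0, v0}
  B1 = {u3, v3}
  B2 = {u1, u4, v1, v4}
  B3 = {u2, v2}
u0 ∈ B0, v0 ∈ B0 → same block

P ~ Q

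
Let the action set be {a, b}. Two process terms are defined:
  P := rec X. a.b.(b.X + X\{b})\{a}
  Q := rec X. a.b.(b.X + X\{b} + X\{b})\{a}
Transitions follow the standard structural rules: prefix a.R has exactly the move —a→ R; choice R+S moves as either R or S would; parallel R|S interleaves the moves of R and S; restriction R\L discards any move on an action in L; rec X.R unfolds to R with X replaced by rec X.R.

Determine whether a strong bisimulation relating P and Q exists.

LTS(P): 4 reachable states
  u0 = rec X. a.b.(b.X + X\{b})\{a} → ··a··> u1
  u1 = b.(b.(rec X. a.b.(b.X + X\{b})\{a}) + (rec X. a.b.(b.X + X\{b})\{a})\{b})\{a} → ··b··> u2
  u2 = (b.(rec X. a.b.(b.X + X\{b})\{a}) + (rec X. a.b.(b.X + X\{b})\{a})\{b})\{a} → ··b··> u3
  u3 = (rec X. a.b.(b.X + X\{b})\{a})\{a} → ·
LTS(Q): 4 reachable states
  v0 = rec X. a.b.(b.X + X\{b} + X\{b})\{a} → ··a··> v1
  v1 = b.(b.(rec X. a.b.(b.X + X\{b} + X\{b})\{a}) + (rec X. a.b.(b.X + X\{b} + X\{b})\{a})\{b} + (rec X. a.b.(b.X + X\{b} + X\{b})\{a})\{b})\{a} → ··b··> v2
  v2 = (b.(rec X. a.b.(b.X + X\{b} + X\{b})\{a}) + (rec X. a.b.(b.X + X\{b} + X\{b})\{a})\{b} + (rec X. a.b.(b.X + X\{b} + X\{b})\{a})\{b})\{a} → ··b··> v3
  v3 = (rec X. a.b.(b.X + X\{b} + X\{b})\{a})\{a} → ·
Partition-refinement fixed point:
  B0 = {u0, v0}
  B1 = {u1, v1}
  B2 = {u2, v2}
  B3 = {u3, v3}
u0 ∈ B0, v0 ∈ B0 → same block

bisimilar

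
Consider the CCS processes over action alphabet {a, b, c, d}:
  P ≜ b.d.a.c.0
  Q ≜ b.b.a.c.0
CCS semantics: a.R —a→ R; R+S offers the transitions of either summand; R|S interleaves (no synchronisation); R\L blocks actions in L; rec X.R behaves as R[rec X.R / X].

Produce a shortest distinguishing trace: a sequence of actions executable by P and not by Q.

Reachable graph of P (5 states):
  s0 = b.d.a.c.0 → -b-> s1
  s1 = d.a.c.0 → -d-> s2
  s2 = a.c.0 → -a-> s3
  s3 = c.0 → -c-> s4
  s4 = 0 → ·
Reachable graph of Q (5 states):
  t0 = b.b.a.c.0 → -b-> t1
  t1 = b.a.c.0 → -b-> t2
  t2 = a.c.0 → -a-> t3
  t3 = c.0 → -c-> t4
  t4 = 0 → ·
Trace ⟨bd⟩ through P, begin at {s0}:
  after b @ step 1: {s1}
  after d @ step 2: {s2}
  ✓ P
Trace ⟨bd⟩ through Q, begin at {t0}:
  after b @ step 1: {t1}
  after d @ step 2: no successor for Q

bd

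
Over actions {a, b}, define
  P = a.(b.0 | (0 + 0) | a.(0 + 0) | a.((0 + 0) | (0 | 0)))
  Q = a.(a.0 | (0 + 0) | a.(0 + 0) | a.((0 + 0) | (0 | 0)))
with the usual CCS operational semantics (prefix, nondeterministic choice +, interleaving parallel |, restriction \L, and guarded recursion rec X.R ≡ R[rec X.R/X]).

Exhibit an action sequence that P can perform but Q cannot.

Reachable graph of P (9 states):
  u0 = a.(b.0 | (0 + 0) | a.(0 + 0) | a.((0 + 0) | (0 | 0))) → =a=> u1
  u1 = b.0 | (0 + 0) | a.(0 + 0) | a.((0 + 0) | (0 | 0)) → =a=> u2, =a=> u3, =b=> u4
  u2 = b.0 | (0 + 0) | (0 + 0) | a.((0 + 0) | (0 | 0)) → =a=> u5, =b=> u6
  u3 = b.0 | (0 + 0) | a.(0 + 0) | ((0 + 0) | (0 | 0)) → =a=> u5, =b=> u7
  u4 = 0 | (0 + 0) | a.(0 + 0) | a.((0 + 0) | (0 | 0)) → =a=> u6, =a=> u7
  u5 = b.0 | (0 + 0) | (0 + 0) | ((0 + 0) | (0 | 0)) → =b=> u8
  u6 = 0 | (0 + 0) | (0 + 0) | a.((0 + 0) | (0 | 0)) → =a=> u8
  u7 = 0 | (0 + 0) | a.(0 + 0) | ((0 + 0) | (0 | 0)) → =a=> u8
  u8 = 0 | (0 + 0) | (0 + 0) | ((0 + 0) | (0 | 0)) → ·
Reachable graph of Q (9 states):
  v0 = a.(a.0 | (0 + 0) | a.(0 + 0) | a.((0 + 0) | (0 | 0))) → =a=> v1
  v1 = a.0 | (0 + 0) | a.(0 + 0) | a.((0 + 0) | (0 | 0)) → =a=> v2, =a=> v3, =a=> v4
  v2 = 0 | (0 + 0) | a.(0 + 0) | a.((0 + 0) | (0 | 0)) → =a=> v5, =a=> v6
  v3 = a.0 | (0 + 0) | (0 + 0) | a.((0 + 0) | (0 | 0)) → =a=> v5, =a=> v7
  v4 = a.0 | (0 + 0) | a.(0 + 0) | ((0 + 0) | (0 | 0)) → =a=> v6, =a=> v7
  v5 = 0 | (0 + 0) | (0 + 0) | a.((0 + 0) | (0 | 0)) → =a=> v8
  v6 = 0 | (0 + 0) | a.(0 + 0) | ((0 + 0) | (0 | 0)) → =a=> v8
  v7 = a.0 | (0 + 0) | (0 + 0) | ((0 + 0) | (0 | 0)) → =a=> v8
  v8 = 0 | (0 + 0) | (0 + 0) | ((0 + 0) | (0 | 0)) → ·
Executing ab from P (initial set {u0}):
  [1] a ⇒ {u1}
  [2] b ⇒ {u4}
  — P admits the full trace.
Executing ab from Q (initial set {v0}):
  [1] a ⇒ {v1}
  [2] b ⇒ no successor for Q

ab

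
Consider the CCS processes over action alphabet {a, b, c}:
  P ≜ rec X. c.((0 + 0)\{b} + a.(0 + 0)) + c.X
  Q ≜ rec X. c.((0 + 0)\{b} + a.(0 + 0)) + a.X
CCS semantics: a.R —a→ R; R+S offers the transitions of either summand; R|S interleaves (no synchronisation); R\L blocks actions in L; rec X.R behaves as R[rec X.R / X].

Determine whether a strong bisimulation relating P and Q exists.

LTS(P): 3 reachable states
  m0 = rec X. c.((0 + 0)\{b} + a.(0 + 0)) + c.X ⊢ —c→ m0, —c→ m1
  m1 = (0 + 0)\{b} + a.(0 + 0) ⊢ —a→ m2
  m2 = 0 + 0 ⊢ deadlocked
LTS(Q): 3 reachable states
  n0 = rec X. c.((0 + 0)\{b} + a.(0 + 0)) + a.X ⊢ —a→ n0, —c→ n1
  n1 = (0 + 0)\{b} + a.(0 + 0) ⊢ —a→ n2
  n2 = 0 + 0 ⊢ deadlocked
Bisimilarity quotient blocks:
  B0 = {m0}
  B1 = {m1, n1}
  B2 = {m2, n2}
  B3 = {n0}
m0 ∈ B0, n0 ∈ B3 → different blocks

not bisimilar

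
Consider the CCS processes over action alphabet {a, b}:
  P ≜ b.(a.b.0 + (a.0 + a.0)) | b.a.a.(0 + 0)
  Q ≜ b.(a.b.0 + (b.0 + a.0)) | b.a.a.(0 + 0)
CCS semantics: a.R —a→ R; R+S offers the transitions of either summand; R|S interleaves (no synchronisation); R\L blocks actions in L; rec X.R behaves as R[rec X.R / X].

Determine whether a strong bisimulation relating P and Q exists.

P ≁ Q

P's transition system — 16 states:
  s0 = b.(a.b.0 + (a.0 + a.0)) | b.a.a.(0 + 0) | ··b··> s1, ··b··> s2
  s1 = (a.b.0 + (a.0 + a.0)) | b.a.a.(0 + 0) | ··a··> s3, ··a··> s4, ··b··> s5
  s2 = b.(a.b.0 + (a.0 + a.0)) | a.a.(0 + 0) | ··a··> s6, ··b··> s5
  s3 = 0 | b.a.a.(0 + 0) | ··b··> s7
  s4 = b.0 | b.a.a.(0 + 0) | ··b··> s3, ··b··> s8
  s5 = (a.b.0 + (a.0 + a.0)) | a.a.(0 + 0) | ··a··> s7, ··a··> s8, ··a··> s9
  s6 = b.(a.b.0 + (a.0 + a.0)) | a.(0 + 0) | ··a··> s10, ··b··> s9
  s7 = 0 | a.a.(0 + 0) | ··a··> s11
  s8 = b.0 | a.a.(0 + 0) | ··a··> s12, ··b··> s7
  s9 = (a.b.0 + (a.0 + a.0)) | a.(0 + 0) | ··a··> s11, ··a··> s12, ··a··> s13
  s10 = b.(a.b.0 + (a.0 + a.0)) | (0 + 0) | ··b··> s13
  s11 = 0 | a.(0 + 0) | ··a··> s14
  s12 = b.0 | a.(0 + 0) | ··a··> s15, ··b··> s11
  s13 = (a.b.0 + (a.0 + a.0)) | (0 + 0) | ··a··> s14, ··a··> s15
  s14 = 0 | (0 + 0) | ∅
  s15 = b.0 | (0 + 0) | ··b··> s14
Q's transition system — 16 states:
  t0 = b.(a.b.0 + (b.0 + a.0)) | b.a.a.(0 + 0) | ··b··> t1, ··b··> t2
  t1 = (a.b.0 + (b.0 + a.0)) | b.a.a.(0 + 0) | ··a··> t3, ··a··> t4, ··b··> t3, ··b··> t5
  t2 = b.(a.b.0 + (b.0 + a.0)) | a.a.(0 + 0) | ··a··> t6, ··b··> t5
  t3 = 0 | b.a.a.(0 + 0) | ··b··> t7
  t4 = b.0 | b.a.a.(0 + 0) | ··b··> t3, ··b··> t8
  t5 = (a.b.0 + (b.0 + a.0)) | a.a.(0 + 0) | ··a··> t7, ··a··> t8, ··a··> t9, ··b··> t7
  t6 = b.(a.b.0 + (b.0 + a.0)) | a.(0 + 0) | ··a··> t10, ··b··> t9
  t7 = 0 | a.a.(0 + 0) | ··a··> t11
  t8 = b.0 | a.a.(0 + 0) | ··a··> t12, ··b··> t7
  t9 = (a.b.0 + (b.0 + a.0)) | a.(0 + 0) | ··a··> t11, ··a··> t12, ··a··> t13, ··b··> t11
  t10 = b.(a.b.0 + (b.0 + a.0)) | (0 + 0) | ··b··> t13
  t11 = 0 | a.(0 + 0) | ··a··> t14
  t12 = b.0 | a.(0 + 0) | ··a··> t15, ··b··> t11
  t13 = (a.b.0 + (b.0 + a.0)) | (0 + 0) | ··a··> t14, ··a··> t15, ··b··> t14
  t14 = 0 | (0 + 0) | ∅
  t15 = b.0 | (0 + 0) | ··b··> t14
Partition-refinement fixed point:
  B0 = {s0}
  B1 = {s1}
  B2 = {s5}
  B3 = {s9}
  B4 = {s13}
  B5 = {s15, t15}
  B6 = {s14, t14}
  B7 = {s12, t12}
  B8 = {s11, t11}
  B9 = {s8, t8}
  B10 = {s7, t7}
  B11 = {s3, t3}
  B12 = {s4, t4}
  B13 = {s2}
  B14 = {s6}
  B15 = {s10}
  B16 = {t0}
  B17 = {t1}
  B18 = {t5}
  B19 = {t9}
  B20 = {t13}
  B21 = {t2}
  B22 = {t6}
  B23 = {t10}
s0 ∈ B0, t0 ∈ B16 → different blocks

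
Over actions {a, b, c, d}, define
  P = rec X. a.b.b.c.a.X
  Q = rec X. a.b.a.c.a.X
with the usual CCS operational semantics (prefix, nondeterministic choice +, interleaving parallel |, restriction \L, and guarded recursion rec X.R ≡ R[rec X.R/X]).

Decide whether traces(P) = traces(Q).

LTS(P): 5 reachable states
  s0 = rec X. a.b.b.c.a.X → --a--▸ s1
  s1 = b.b.c.a.(rec X. a.b.b.c.a.X) → --b--▸ s2
  s2 = b.c.a.(rec X. a.b.b.c.a.X) → --b--▸ s3
  s3 = c.a.(rec X. a.b.b.c.a.X) → --c--▸ s4
  s4 = a.(rec X. a.b.b.c.a.X) → --a--▸ s0
LTS(Q): 5 reachable states
  t0 = rec X. a.b.a.c.a.X → --a--▸ t1
  t1 = b.a.c.a.(rec X. a.b.a.c.a.X) → --b--▸ t2
  t2 = a.c.a.(rec X. a.b.a.c.a.X) → --a--▸ t3
  t3 = c.a.(rec X. a.b.a.c.a.X) → --c--▸ t4
  t4 = a.(rec X. a.b.a.c.a.X) → --a--▸ t0
Run σ = ⟨abb⟩ on P: start {s0}
  step 1 (a): {s1}
  step 2 (b): {s2}
  step 3 (b): {s3}
  ✓ P
Run σ = ⟨abb⟩ on Q: start {t0}
  step 1 (a): {t1}
  step 2 (b): {t2}
  step 3 (b): no successor for Q

traces(P) ≠ traces(Q) — witness ⟨abb⟩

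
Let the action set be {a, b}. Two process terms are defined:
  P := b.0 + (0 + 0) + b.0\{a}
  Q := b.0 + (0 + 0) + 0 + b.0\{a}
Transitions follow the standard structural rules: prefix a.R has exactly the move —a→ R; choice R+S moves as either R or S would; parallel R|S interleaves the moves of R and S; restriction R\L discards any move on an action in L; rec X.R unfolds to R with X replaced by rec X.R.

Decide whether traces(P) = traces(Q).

Reachable graph of P (3 states):
  p0 = b.0 + (0 + 0) + b.0\{a} :: =b=> p1, =b=> p2
  p1 = 0 :: ∅
  p2 = 0\{a} :: ∅
Reachable graph of Q (3 states):
  q0 = b.0 + (0 + 0) + 0 + b.0\{a} :: =b=> q1, =b=> q2
  q1 = 0 :: ∅
  q2 = 0\{a} :: ∅
Coarsest stable partition (strong bisimilarity classes):
  B0 = {p0, q0}
  B1 = {p1, p2, q1, q2}
p0 ∈ B0, q0 ∈ B0 → same block
Bisimilar ⇒ trace-equivalent.

YES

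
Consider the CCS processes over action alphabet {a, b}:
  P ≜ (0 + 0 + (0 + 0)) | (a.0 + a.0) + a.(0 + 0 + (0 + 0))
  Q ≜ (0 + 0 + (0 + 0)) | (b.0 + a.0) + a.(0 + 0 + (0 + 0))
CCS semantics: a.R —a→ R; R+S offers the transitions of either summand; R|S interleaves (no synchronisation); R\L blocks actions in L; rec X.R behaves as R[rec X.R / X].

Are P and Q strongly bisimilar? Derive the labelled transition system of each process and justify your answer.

Reachable graph of P (3 states):
  s0 = (0 + 0 + (0 + 0)) | (a.0 + a.0) + a.(0 + 0 + (0 + 0)) :: ··a··> s1, ··a··> s2
  s1 = (0 + 0 + (0 + 0)) | 0 :: stopped
  s2 = 0 + 0 + (0 + 0) :: stopped
Reachable graph of Q (3 states):
  t0 = (0 + 0 + (0 + 0)) | (b.0 + a.0) + a.(0 + 0 + (0 + 0)) :: ··a··> t1, ··a··> t2, ··b··> t1
  t1 = (0 + 0 + (0 + 0)) | 0 :: stopped
  t2 = 0 + 0 + (0 + 0) :: stopped
Partition-refinement fixed point:
  B0 = {s0}
  B1 = {s1, s2, t1, t2}
  B2 = {t0}
s0 ∈ B0, t0 ∈ B2 → different blocks

NO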